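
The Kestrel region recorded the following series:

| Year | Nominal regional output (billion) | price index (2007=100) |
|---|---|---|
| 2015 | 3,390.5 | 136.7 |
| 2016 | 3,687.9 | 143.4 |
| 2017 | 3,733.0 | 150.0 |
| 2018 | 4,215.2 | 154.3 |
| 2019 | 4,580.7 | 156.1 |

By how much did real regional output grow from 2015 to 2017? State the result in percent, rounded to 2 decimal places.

0.34%

Real regional output 2015 = 3390.5/1.367 = 2480.25.
Real regional output 2017 = 3733.0/1.500 = 2488.67.
Change = 2488.67/2480.25 − 1 = 0.0034.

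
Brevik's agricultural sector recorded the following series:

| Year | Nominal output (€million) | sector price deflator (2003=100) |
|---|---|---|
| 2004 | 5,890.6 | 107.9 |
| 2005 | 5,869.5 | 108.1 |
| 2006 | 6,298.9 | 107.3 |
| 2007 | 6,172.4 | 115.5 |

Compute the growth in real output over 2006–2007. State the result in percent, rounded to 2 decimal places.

Real output 2006 = 6298.9/1.073 = 5870.36.
Real output 2007 = 6172.4/1.155 = 5344.07.
Change = 5344.07/5870.36 − 1 = -0.0897.

-8.97%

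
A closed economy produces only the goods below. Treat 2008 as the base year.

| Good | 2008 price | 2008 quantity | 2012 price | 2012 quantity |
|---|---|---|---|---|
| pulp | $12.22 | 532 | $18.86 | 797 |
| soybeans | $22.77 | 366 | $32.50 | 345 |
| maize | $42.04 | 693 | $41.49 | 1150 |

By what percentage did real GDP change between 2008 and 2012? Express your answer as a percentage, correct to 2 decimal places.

49.97%

Real GDP 2008 = Nominal GDP 2008 = 12.22·532 + 22.77·366 + 42.04·693 = 43968.58.
Real GDP 2012 (at 2008 prices) = 12.22·797 + 22.77·345 + 42.04·1150 = 65940.99.
Real growth = 65940.99/43968.58 − 1 = 0.4997.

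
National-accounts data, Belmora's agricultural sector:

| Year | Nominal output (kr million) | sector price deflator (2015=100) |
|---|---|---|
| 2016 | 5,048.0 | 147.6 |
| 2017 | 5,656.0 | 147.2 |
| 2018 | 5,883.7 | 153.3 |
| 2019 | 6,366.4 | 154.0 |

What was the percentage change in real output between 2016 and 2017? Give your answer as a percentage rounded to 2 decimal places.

Real output 2016 = 5048.0/1.476 = 3420.05.
Real output 2017 = 5656.0/1.472 = 3842.39.
Change = 3842.39/3420.05 − 1 = 0.1235.

12.35%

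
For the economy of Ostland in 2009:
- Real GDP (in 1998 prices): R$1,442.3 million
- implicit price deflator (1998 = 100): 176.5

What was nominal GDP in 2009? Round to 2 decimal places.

Nominal GDP = Real × (implicit price deflator/100) = 1442.3 × 1.765 = 2545.66.

R$2,545.66 million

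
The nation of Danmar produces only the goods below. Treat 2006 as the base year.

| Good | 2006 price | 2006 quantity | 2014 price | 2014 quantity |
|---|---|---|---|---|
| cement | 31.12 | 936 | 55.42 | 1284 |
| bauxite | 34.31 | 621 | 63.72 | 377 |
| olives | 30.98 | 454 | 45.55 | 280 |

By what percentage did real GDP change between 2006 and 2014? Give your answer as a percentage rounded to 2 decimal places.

Real GDP 2006 = Nominal GDP 2006 = 31.12·936 + 34.31·621 + 30.98·454 = 64499.75.
Real GDP 2014 (at 2006 prices) = 31.12·1284 + 34.31·377 + 30.98·280 = 61567.35.
Real growth = 61567.35/64499.75 − 1 = -0.0455.

-4.55%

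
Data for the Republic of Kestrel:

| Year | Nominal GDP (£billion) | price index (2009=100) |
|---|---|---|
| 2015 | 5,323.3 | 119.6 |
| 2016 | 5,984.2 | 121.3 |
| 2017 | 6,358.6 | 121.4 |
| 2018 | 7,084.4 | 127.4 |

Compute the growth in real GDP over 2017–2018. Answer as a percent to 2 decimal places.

6.17%

Real GDP 2017 = 6358.6/1.214 = 5237.73.
Real GDP 2018 = 7084.4/1.274 = 5560.75.
Change = 5560.75/5237.73 − 1 = 0.0617.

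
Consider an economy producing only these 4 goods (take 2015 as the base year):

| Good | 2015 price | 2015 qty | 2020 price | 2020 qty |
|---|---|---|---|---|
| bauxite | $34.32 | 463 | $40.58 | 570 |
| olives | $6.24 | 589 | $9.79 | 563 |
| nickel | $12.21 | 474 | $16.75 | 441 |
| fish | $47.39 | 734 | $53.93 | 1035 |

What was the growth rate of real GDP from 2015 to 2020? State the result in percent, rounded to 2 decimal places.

Real GDP 2015 = Nominal GDP 2015 = 34.32·463 + 6.24·589 + 12.21·474 + 47.39·734 = 60137.32.
Real GDP 2020 (at 2015 prices) = 34.32·570 + 6.24·563 + 12.21·441 + 47.39·1035 = 77508.78.
Real growth = 77508.78/60137.32 − 1 = 0.2889.

28.89%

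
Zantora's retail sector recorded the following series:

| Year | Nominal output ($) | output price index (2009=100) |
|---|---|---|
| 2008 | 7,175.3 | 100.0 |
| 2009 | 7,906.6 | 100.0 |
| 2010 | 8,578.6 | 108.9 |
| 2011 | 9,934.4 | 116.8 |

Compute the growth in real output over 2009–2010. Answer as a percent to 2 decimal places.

Real output 2009 = 7906.6/1.000 = 7906.60.
Real output 2010 = 8578.6/1.089 = 7877.50.
Change = 7877.50/7906.60 − 1 = -0.0037.

-0.37%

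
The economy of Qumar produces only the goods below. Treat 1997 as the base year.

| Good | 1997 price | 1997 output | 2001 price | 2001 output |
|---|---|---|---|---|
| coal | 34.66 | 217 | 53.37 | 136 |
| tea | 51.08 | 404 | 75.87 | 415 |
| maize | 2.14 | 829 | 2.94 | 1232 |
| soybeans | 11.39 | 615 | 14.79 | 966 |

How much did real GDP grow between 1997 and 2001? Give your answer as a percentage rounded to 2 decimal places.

Real GDP 1997 = Nominal GDP 1997 = 34.66·217 + 51.08·404 + 2.14·829 + 11.39·615 = 36936.45.
Real GDP 2001 (at 1997 prices) = 34.66·136 + 51.08·415 + 2.14·1232 + 11.39·966 = 39551.18.
Real growth = 39551.18/36936.45 − 1 = 0.0708.

7.08%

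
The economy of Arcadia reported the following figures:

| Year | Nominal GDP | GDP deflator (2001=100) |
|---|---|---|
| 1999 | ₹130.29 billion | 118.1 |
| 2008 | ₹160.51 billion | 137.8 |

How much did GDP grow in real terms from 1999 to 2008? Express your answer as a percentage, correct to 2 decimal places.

5.58%

Real GDP 1999 = 130.29 / 1.181 = 110.32.
Real GDP 2008 = 160.51 / 1.378 = 116.48.
Real growth = 116.48 / 110.32 − 1 = 0.0558.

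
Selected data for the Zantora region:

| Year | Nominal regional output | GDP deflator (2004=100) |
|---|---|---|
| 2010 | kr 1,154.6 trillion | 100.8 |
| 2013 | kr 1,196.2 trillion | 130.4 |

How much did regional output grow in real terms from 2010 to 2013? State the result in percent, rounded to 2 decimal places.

-19.91%

Real regional output 2010 = 1154.6 / 1.008 = 1145.44.
Real regional output 2013 = 1196.2 / 1.304 = 917.33.
Real growth = 917.33 / 1145.44 − 1 = -0.1991.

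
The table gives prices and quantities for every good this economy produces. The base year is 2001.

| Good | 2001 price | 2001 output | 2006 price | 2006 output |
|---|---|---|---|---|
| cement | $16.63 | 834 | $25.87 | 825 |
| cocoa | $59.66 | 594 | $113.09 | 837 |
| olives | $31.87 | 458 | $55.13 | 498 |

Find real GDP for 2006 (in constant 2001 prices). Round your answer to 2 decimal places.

Real GDP 2006 = Σ (p_2001 × q_2006) = 16.63·825 + 59.66·837 + 31.87·498 = 79526.43.

$79526.43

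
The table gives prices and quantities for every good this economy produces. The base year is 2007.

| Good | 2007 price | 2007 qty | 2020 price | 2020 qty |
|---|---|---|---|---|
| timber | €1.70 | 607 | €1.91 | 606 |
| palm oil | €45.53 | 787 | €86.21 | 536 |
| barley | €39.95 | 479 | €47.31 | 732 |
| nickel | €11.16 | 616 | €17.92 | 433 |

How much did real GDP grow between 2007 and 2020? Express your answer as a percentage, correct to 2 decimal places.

-5.35%

Real GDP 2007 = Nominal GDP 2007 = 1.70·607 + 45.53·787 + 39.95·479 + 11.16·616 = 62874.62.
Real GDP 2020 (at 2007 prices) = 1.70·606 + 45.53·536 + 39.95·732 + 11.16·433 = 59509.96.
Real growth = 59509.96/62874.62 − 1 = -0.0535.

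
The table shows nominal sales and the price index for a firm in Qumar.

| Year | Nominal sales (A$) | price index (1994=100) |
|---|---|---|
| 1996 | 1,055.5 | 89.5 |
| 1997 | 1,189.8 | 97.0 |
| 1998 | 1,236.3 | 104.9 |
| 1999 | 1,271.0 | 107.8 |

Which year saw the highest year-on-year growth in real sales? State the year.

1997

1997: real = 1189.8/0.970 = 1226.60; growth vs 1996 (1179.33) = 4.01%.
1998: real = 1236.3/1.049 = 1178.55; growth vs 1997 (1226.60) = -3.92%.
1999: real = 1271.0/1.078 = 1179.04; growth vs 1998 (1178.55) = 0.04%.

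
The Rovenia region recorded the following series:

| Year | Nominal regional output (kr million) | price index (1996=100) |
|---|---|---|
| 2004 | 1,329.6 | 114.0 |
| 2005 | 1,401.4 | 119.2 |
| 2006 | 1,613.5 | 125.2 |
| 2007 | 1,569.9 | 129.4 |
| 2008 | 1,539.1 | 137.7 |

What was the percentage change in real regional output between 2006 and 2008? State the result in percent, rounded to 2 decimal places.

Real regional output 2006 = 1613.5/1.252 = 1288.74.
Real regional output 2008 = 1539.1/1.377 = 1117.72.
Change = 1117.72/1288.74 − 1 = -0.1327.

-13.27%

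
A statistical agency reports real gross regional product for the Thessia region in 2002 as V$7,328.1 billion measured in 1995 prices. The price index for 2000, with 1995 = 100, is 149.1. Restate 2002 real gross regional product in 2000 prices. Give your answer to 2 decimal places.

Real gross regional product in 2000 prices = Real gross regional product in 1995 prices × (P_2000/P_1995) = 7328.1 × 1.491 = 10926.20.

V$10,926.20 billion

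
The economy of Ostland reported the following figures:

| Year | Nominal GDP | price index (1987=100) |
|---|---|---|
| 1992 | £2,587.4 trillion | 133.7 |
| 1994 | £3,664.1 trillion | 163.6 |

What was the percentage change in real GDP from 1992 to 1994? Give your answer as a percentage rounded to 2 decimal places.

Deflate each year: 1992 → 2587.4/1.337 = 1935.23; 1994 → 3664.1/1.636 = 2239.67.
So real GDP changed by 2239.67/1935.23 − 1 = 0.1573, i.e. 15.73%.

15.73%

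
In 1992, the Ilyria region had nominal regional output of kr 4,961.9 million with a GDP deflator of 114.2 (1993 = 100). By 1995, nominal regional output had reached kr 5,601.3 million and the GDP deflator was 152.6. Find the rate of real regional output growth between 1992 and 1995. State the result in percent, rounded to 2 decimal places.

Deflate each year: 1992 → 4961.9/1.142 = 4344.92; 1995 → 5601.3/1.526 = 3670.58.
So real regional output changed by 3670.58/4344.92 − 1 = -0.1552, i.e. -15.52%.

-15.52%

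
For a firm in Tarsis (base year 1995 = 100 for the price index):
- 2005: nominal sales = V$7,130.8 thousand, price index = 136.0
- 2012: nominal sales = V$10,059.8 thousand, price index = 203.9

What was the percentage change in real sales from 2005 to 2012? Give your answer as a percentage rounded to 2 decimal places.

Deflate each year: 2005 → 7130.8/1.360 = 5243.24; 2012 → 10059.8/2.039 = 4933.69.
So real sales changed by 4933.69/5243.24 − 1 = -0.0590, i.e. -5.90%.

-5.90%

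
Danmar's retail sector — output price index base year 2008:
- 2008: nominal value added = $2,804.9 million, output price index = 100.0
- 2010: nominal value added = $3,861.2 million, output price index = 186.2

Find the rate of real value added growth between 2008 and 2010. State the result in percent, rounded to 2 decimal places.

Real value added 2008 = 2804.9 / 1.000 = 2804.90.
Real value added 2010 = 3861.2 / 1.862 = 2073.68.
Real growth = 2073.68 / 2804.90 − 1 = -0.2607.

-26.07%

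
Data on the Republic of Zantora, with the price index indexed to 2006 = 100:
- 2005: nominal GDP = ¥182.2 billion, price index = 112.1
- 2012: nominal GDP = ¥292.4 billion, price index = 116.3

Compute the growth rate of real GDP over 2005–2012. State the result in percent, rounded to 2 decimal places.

Real GDP 2005 = 182.2 / 1.121 = 162.53.
Real GDP 2012 = 292.4 / 1.163 = 251.42.
Real growth = 251.42 / 162.53 − 1 = 0.5469.

54.69%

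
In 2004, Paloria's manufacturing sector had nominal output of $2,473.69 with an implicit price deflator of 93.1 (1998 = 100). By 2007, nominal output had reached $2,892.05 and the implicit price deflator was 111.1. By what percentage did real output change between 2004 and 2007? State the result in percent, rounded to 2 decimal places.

-2.03%

Real output 2004 = 2473.69 / 0.931 = 2657.02.
Real output 2007 = 2892.05 / 1.111 = 2603.11.
Real growth = 2603.11 / 2657.02 − 1 = -0.0203.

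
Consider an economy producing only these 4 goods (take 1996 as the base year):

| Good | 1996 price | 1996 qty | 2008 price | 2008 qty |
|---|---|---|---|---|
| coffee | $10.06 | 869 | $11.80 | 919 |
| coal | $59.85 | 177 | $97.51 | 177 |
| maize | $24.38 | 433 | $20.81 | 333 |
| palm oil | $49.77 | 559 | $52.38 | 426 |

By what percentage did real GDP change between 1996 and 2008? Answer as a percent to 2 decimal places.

-14.82%

Real GDP 1996 = Nominal GDP 1996 = 10.06·869 + 59.85·177 + 24.38·433 + 49.77·559 = 57713.56.
Real GDP 2008 (at 1996 prices) = 10.06·919 + 59.85·177 + 24.38·333 + 49.77·426 = 49159.15.
Real growth = 49159.15/57713.56 − 1 = -0.1482.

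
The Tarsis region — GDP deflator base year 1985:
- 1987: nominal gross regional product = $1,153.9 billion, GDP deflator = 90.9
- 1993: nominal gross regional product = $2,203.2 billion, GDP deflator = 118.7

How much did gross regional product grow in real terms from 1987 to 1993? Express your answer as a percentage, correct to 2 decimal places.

46.22%

Real gross regional product 1987 = 1153.9 / 0.909 = 1269.42.
Real gross regional product 1993 = 2203.2 / 1.187 = 1856.11.
Real growth = 1856.11 / 1269.42 − 1 = 0.4622.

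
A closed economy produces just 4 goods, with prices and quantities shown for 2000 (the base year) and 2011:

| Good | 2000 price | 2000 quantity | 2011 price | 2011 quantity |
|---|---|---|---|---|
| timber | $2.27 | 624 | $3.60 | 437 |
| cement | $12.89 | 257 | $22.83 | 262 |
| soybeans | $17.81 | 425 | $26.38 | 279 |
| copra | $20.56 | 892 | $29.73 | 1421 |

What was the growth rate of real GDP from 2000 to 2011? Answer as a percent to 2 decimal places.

25.84%

Real GDP 2000 = Nominal GDP 2000 = 2.27·624 + 12.89·257 + 17.81·425 + 20.56·892 = 30637.98.
Real GDP 2011 (at 2000 prices) = 2.27·437 + 12.89·262 + 17.81·279 + 20.56·1421 = 38553.92.
Real growth = 38553.92/30637.98 − 1 = 0.2584.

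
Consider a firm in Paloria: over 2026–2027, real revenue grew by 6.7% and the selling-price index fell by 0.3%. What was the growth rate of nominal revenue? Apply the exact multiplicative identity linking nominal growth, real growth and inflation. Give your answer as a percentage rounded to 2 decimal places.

(1 + g_nom) = (1 + g_real)(1 + π) = 1.0670 × 0.9970 = 1.06380.

6.38%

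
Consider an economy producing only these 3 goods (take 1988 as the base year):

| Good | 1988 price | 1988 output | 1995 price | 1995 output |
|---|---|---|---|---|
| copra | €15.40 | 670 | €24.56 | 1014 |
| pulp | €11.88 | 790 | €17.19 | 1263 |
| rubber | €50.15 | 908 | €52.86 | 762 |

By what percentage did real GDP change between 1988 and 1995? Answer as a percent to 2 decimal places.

Real GDP 1988 = Nominal GDP 1988 = 15.40·670 + 11.88·790 + 50.15·908 = 65239.40.
Real GDP 1995 (at 1988 prices) = 15.40·1014 + 11.88·1263 + 50.15·762 = 68834.34.
Real growth = 68834.34/65239.40 − 1 = 0.0551.

5.51%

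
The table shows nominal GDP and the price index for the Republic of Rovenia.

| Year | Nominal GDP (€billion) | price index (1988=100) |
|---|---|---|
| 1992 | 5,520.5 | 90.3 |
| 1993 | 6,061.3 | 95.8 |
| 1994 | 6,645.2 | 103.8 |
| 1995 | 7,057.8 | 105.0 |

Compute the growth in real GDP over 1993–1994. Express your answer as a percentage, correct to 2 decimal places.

1.18%

Real GDP 1993 = 6061.3/0.958 = 6327.04.
Real GDP 1994 = 6645.2/1.038 = 6401.93.
Change = 6401.93/6327.04 − 1 = 0.0118.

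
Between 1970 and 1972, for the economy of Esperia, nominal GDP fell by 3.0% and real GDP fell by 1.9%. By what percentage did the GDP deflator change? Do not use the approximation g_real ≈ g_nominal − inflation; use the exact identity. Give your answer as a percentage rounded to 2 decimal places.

(1 + g_nom) = (1 + g_real)(1 + π), so π = 0.9700 / 0.9810 − 1 = -0.01121.

-1.12%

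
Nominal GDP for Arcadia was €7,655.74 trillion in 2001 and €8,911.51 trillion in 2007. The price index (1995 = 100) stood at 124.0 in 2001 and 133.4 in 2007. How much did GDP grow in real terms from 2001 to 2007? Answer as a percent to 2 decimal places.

Real GDP 2001 = 7655.74 / 1.240 = 6173.98.
Real GDP 2007 = 8911.51 / 1.334 = 6680.29.
Real growth = 6680.29 / 6173.98 − 1 = 0.0820.

8.20%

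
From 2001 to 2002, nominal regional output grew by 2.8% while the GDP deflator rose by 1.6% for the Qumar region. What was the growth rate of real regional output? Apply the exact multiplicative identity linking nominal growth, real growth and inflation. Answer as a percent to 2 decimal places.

1.18%

(1 + g_nom) = (1 + g_real)(1 + π), so g_real = 1.0280 / 1.0160 − 1 = 0.01181.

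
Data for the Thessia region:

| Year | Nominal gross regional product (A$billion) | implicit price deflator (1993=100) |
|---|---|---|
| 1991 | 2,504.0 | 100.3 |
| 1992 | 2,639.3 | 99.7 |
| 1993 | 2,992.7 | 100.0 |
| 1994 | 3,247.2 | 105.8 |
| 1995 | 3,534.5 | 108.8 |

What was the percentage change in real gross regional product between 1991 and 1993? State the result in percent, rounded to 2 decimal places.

Real gross regional product 1991 = 2504.0/1.003 = 2496.51.
Real gross regional product 1993 = 2992.7/1.000 = 2992.70.
Change = 2992.70/2496.51 − 1 = 0.1988.

19.88%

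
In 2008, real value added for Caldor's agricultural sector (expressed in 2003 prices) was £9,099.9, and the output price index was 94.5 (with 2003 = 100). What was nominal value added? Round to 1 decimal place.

Nominal value added = Real × (output price index/100) = 9099.9 × 0.945 = 8599.41.

£8,599.4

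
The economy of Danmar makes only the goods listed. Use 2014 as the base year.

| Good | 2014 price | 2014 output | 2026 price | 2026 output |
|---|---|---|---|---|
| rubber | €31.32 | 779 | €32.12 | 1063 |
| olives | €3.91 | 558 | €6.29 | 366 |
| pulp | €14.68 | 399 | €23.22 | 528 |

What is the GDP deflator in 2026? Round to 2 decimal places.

114.67

Nominal GDP 2026 = 32.12·1063 + 6.29·366 + 23.22·528 = 48705.86.
Real GDP 2026 (at 2014 prices) = 31.32·1063 + 3.91·366 + 14.68·528 = 42475.26.
Deflator = Nominal/Real × 100 = 48705.86/42475.26 × 100 = 114.669.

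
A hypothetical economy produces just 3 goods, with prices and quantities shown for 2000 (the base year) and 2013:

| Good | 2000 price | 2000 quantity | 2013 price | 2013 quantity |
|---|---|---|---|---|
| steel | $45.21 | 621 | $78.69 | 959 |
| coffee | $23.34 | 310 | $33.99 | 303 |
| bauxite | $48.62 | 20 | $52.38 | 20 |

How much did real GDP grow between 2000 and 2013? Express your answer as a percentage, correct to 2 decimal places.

Real GDP 2000 = Nominal GDP 2000 = 45.21·621 + 23.34·310 + 48.62·20 = 36283.21.
Real GDP 2013 (at 2000 prices) = 45.21·959 + 23.34·303 + 48.62·20 = 51400.81.
Real growth = 51400.81/36283.21 − 1 = 0.4167.

41.67%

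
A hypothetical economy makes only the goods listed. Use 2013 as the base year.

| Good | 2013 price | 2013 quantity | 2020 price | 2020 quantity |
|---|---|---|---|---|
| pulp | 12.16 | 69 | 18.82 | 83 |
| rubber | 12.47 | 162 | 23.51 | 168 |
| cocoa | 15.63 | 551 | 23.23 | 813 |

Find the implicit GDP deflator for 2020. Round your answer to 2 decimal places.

154.30

Nominal GDP 2020 = 18.82·83 + 23.51·168 + 23.23·813 = 24397.73.
Real GDP 2020 (at 2013 prices) = 12.16·83 + 12.47·168 + 15.63·813 = 15811.43.
Deflator = Nominal/Real × 100 = 24397.73/15811.43 × 100 = 154.304.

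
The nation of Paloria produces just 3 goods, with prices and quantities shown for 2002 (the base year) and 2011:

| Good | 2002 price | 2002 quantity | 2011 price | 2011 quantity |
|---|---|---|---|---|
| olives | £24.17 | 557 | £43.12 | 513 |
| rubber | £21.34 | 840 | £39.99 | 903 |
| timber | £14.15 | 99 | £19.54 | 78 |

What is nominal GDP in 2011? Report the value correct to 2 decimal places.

Nominal GDP 2011 = Σ (p_2011 × q_2011) = 43.12·513 + 39.99·903 + 19.54·78 = 59755.65.

£59755.65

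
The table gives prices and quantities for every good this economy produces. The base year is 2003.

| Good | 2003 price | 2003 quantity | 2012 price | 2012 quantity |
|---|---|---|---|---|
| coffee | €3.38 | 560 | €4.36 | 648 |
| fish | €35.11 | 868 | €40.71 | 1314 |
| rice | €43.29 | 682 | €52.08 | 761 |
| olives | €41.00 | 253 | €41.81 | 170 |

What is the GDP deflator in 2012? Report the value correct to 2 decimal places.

Nominal GDP 2012 = 4.36·648 + 40.71·1314 + 52.08·761 + 41.81·170 = 103058.80.
Real GDP 2012 (at 2003 prices) = 3.38·648 + 35.11·1314 + 43.29·761 + 41.00·170 = 88238.47.
Deflator = Nominal/Real × 100 = 103058.80/88238.47 × 100 = 116.796.

116.80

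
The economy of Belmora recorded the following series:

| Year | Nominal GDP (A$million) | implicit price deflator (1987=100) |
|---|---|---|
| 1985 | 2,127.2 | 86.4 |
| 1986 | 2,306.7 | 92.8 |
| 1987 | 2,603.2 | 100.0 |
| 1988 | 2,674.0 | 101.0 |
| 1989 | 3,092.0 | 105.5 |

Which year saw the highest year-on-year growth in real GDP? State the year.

1986: real = 2306.7/0.928 = 2485.67; growth vs 1985 (2462.04) = 0.96%.
1987: real = 2603.2/1.000 = 2603.20; growth vs 1986 (2485.67) = 4.73%.
1988: real = 2674.0/1.010 = 2647.52; growth vs 1987 (2603.20) = 1.70%.
1989: real = 3092.0/1.055 = 2930.81; growth vs 1988 (2647.52) = 10.70%.

1989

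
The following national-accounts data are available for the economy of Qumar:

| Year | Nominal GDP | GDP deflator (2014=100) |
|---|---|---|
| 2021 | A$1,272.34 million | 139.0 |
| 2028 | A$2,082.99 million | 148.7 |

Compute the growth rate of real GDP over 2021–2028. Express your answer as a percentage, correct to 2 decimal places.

Real GDP 2021 = 1272.34 / 1.390 = 915.35.
Real GDP 2028 = 2082.99 / 1.487 = 1400.80.
Real growth = 1400.80 / 915.35 − 1 = 0.5303.

53.03%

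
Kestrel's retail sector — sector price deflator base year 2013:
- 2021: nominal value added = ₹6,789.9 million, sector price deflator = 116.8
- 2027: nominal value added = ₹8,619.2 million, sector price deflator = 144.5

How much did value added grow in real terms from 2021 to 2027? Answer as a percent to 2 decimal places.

2.61%

Real value added 2021 = 6789.9 / 1.168 = 5813.27.
Real value added 2027 = 8619.2 / 1.445 = 5964.84.
Real growth = 5964.84 / 5813.27 − 1 = 0.0261.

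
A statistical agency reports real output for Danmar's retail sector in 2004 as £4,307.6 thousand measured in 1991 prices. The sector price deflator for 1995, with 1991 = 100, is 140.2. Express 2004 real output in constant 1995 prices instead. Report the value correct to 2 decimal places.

£6,039.26 thousand

Real output in 1995 prices = Real output in 1991 prices × (P_1995/P_1991) = 4307.6 × 1.402 = 6039.26.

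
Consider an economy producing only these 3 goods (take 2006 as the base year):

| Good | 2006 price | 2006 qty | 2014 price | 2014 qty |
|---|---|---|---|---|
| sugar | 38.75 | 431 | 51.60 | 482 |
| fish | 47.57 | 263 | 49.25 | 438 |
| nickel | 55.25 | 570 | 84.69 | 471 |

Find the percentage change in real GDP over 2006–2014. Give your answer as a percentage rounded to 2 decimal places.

7.96%

Real GDP 2006 = Nominal GDP 2006 = 38.75·431 + 47.57·263 + 55.25·570 = 60704.66.
Real GDP 2014 (at 2006 prices) = 38.75·482 + 47.57·438 + 55.25·471 = 65535.91.
Real growth = 65535.91/60704.66 − 1 = 0.0796.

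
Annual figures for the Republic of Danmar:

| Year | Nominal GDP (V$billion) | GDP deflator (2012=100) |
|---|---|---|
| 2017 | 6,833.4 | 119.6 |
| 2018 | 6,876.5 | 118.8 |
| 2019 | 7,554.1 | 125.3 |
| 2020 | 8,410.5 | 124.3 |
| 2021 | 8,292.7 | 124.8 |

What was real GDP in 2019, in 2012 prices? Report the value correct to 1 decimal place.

Real GDP 2019 = 7554.1 / 1.253 = 6028.81.

V$6,028.8 billion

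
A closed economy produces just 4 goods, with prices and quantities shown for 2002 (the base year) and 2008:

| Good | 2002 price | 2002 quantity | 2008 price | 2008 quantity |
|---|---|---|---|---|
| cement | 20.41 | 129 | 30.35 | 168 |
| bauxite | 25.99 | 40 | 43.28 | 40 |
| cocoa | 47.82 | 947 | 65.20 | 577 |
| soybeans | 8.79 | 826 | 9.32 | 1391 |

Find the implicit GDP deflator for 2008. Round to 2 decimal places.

Nominal GDP 2008 = 30.35·168 + 43.28·40 + 65.20·577 + 9.32·1391 = 57414.52.
Real GDP 2008 (at 2002 prices) = 20.41·168 + 25.99·40 + 47.82·577 + 8.79·1391 = 44287.51.
Deflator = Nominal/Real × 100 = 57414.52/44287.51 × 100 = 129.640.

129.64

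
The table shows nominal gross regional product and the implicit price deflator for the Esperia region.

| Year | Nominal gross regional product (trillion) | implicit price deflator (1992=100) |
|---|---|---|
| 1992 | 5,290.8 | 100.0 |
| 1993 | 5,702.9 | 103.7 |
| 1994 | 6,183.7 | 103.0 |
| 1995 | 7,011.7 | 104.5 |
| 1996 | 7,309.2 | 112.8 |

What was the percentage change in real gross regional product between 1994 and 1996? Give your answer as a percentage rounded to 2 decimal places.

7.93%

Real gross regional product 1994 = 6183.7/1.030 = 6003.59.
Real gross regional product 1996 = 7309.2/1.128 = 6479.79.
Change = 6479.79/6003.59 − 1 = 0.0793.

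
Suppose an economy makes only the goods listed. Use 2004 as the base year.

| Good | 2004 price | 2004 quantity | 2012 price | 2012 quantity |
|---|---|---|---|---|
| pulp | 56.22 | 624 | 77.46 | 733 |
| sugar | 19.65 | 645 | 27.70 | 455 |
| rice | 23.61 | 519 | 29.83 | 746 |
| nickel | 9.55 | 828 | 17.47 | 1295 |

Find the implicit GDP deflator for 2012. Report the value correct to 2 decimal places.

Nominal GDP 2012 = 77.46·733 + 27.70·455 + 29.83·746 + 17.47·1295 = 114258.51.
Real GDP 2012 (at 2004 prices) = 56.22·733 + 19.65·455 + 23.61·746 + 9.55·1295 = 80130.32.
Deflator = Nominal/Real × 100 = 114258.51/80130.32 × 100 = 142.591.

142.59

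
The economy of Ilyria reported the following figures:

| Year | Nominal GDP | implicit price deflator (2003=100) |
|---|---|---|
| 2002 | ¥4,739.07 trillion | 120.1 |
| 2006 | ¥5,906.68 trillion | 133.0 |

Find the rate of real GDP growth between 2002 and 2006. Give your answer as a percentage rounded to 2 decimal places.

Deflate each year: 2002 → 4739.07/1.201 = 3945.94; 2006 → 5906.68/1.330 = 4441.11.
So real GDP changed by 4441.11/3945.94 − 1 = 0.1255, i.e. 12.55%.

12.55%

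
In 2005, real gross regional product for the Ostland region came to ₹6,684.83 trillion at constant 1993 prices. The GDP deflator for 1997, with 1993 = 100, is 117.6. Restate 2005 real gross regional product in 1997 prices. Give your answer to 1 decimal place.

₹7,861.4 trillion

Real gross regional product in 1997 prices = Real gross regional product in 1993 prices × (P_1997/P_1993) = 6684.83 × 1.176 = 7861.36.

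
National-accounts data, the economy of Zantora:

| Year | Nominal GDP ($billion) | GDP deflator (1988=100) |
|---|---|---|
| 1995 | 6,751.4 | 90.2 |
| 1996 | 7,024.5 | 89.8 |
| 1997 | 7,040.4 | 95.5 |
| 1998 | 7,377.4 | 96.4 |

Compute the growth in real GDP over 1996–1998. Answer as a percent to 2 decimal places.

Real GDP 1996 = 7024.5/0.898 = 7822.38.
Real GDP 1998 = 7377.4/0.964 = 7652.90.
Change = 7652.90/7822.38 − 1 = -0.0217.

-2.17%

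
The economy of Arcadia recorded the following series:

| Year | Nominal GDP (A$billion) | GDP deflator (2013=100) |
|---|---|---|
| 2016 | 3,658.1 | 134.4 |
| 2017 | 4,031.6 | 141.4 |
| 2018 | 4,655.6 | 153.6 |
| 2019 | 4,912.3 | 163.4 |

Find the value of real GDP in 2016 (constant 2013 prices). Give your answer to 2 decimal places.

A$2,721.80 billion

Real GDP 2016 = 3658.1 / 1.344 = 2721.80.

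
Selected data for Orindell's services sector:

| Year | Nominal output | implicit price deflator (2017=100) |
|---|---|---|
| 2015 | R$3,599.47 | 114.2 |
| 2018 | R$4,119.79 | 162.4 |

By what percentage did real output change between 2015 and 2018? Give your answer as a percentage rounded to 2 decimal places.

-19.51%

Real output 2015 = 3599.47 / 1.142 = 3151.90.
Real output 2018 = 4119.79 / 1.624 = 2536.82.
Real growth = 2536.82 / 3151.90 − 1 = -0.1951.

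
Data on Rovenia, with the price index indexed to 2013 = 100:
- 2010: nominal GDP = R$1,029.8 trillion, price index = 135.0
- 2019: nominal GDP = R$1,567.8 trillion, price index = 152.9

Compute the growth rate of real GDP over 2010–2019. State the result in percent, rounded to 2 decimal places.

Real GDP 2010 = 1029.8 / 1.350 = 762.81.
Real GDP 2019 = 1567.8 / 1.529 = 1025.38.
Real growth = 1025.38 / 762.81 − 1 = 0.3442.

34.42%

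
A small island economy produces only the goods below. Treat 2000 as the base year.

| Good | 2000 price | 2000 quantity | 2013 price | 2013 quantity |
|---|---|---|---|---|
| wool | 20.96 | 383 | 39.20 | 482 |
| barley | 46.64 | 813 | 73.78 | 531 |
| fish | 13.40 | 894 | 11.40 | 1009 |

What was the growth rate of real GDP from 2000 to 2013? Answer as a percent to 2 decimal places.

Real GDP 2000 = Nominal GDP 2000 = 20.96·383 + 46.64·813 + 13.40·894 = 57925.60.
Real GDP 2013 (at 2000 prices) = 20.96·482 + 46.64·531 + 13.40·1009 = 48389.16.
Real growth = 48389.16/57925.60 − 1 = -0.1646.

-16.46%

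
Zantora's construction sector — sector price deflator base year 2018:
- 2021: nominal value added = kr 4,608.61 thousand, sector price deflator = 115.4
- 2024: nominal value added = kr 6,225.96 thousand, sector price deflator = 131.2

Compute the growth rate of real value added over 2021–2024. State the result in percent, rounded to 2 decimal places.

Deflate each year: 2021 → 4608.61/1.154 = 3993.60; 2024 → 6225.96/1.312 = 4745.40.
So real value added changed by 4745.40/3993.60 − 1 = 0.1883, i.e. 18.83%.

18.83%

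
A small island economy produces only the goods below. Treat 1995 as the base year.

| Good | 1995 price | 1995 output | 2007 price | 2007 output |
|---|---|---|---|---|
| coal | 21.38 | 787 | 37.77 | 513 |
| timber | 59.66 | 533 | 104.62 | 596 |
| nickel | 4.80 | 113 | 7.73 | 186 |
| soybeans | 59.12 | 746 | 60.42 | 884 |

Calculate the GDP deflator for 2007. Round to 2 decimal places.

137.02

Nominal GDP 2007 = 37.77·513 + 104.62·596 + 7.73·186 + 60.42·884 = 136578.59.
Real GDP 2007 (at 1995 prices) = 21.38·513 + 59.66·596 + 4.80·186 + 59.12·884 = 99680.18.
Deflator = Nominal/Real × 100 = 136578.59/99680.18 × 100 = 137.017.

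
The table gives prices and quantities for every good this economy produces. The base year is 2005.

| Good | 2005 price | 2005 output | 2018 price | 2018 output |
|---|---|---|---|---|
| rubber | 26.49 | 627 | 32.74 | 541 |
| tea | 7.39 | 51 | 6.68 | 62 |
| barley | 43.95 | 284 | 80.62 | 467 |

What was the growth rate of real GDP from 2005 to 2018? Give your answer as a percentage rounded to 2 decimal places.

Real GDP 2005 = Nominal GDP 2005 = 26.49·627 + 7.39·51 + 43.95·284 = 29467.92.
Real GDP 2018 (at 2005 prices) = 26.49·541 + 7.39·62 + 43.95·467 = 35313.92.
Real growth = 35313.92/29467.92 − 1 = 0.1984.

19.84%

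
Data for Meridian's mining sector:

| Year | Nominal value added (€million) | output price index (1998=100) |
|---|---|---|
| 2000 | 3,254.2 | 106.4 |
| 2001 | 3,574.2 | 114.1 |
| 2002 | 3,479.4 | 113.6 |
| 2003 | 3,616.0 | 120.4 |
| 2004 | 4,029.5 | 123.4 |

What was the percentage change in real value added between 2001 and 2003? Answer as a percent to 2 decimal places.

-4.12%

Real value added 2001 = 3574.2/1.141 = 3132.52.
Real value added 2003 = 3616.0/1.204 = 3003.32.
Change = 3003.32/3132.52 − 1 = -0.0412.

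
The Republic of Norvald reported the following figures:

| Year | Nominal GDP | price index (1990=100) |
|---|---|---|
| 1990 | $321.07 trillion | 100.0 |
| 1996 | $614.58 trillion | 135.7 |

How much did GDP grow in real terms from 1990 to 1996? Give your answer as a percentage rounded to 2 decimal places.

41.06%

Deflate each year: 1990 → 321.07/1.000 = 321.07; 1996 → 614.58/1.357 = 452.90.
So real GDP changed by 452.90/321.07 − 1 = 0.4106, i.e. 41.06%.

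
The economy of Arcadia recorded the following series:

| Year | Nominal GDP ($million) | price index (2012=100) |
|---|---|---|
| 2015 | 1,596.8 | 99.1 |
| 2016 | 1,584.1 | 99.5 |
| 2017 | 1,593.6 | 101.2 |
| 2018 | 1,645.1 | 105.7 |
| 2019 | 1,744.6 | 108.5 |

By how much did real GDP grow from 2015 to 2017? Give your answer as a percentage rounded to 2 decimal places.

-2.27%

Real GDP 2015 = 1596.8/0.991 = 1611.30.
Real GDP 2017 = 1593.6/1.012 = 1574.70.
Change = 1574.70/1611.30 − 1 = -0.0227.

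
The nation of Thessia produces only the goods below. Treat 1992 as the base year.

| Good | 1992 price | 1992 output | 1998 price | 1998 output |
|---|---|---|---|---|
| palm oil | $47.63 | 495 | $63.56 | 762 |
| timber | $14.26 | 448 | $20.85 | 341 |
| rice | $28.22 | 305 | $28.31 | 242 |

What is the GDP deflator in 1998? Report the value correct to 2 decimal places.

Nominal GDP 1998 = 63.56·762 + 20.85·341 + 28.31·242 = 62393.59.
Real GDP 1998 (at 1992 prices) = 47.63·762 + 14.26·341 + 28.22·242 = 47985.96.
Deflator = Nominal/Real × 100 = 62393.59/47985.96 × 100 = 130.025.

130.02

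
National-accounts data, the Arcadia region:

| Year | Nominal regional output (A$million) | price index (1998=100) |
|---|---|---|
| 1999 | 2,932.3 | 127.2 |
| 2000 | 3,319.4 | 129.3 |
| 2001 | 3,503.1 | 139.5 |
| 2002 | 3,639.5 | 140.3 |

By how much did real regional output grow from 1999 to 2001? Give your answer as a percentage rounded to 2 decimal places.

8.93%

Real regional output 1999 = 2932.3/1.272 = 2305.27.
Real regional output 2001 = 3503.1/1.395 = 2511.18.
Change = 2511.18/2305.27 − 1 = 0.0893.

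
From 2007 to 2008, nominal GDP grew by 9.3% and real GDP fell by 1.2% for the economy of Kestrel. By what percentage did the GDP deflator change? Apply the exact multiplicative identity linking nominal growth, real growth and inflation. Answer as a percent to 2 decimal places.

10.63%

(1 + g_nom) = (1 + g_real)(1 + π), so π = 1.0930 / 0.9880 − 1 = 0.10628.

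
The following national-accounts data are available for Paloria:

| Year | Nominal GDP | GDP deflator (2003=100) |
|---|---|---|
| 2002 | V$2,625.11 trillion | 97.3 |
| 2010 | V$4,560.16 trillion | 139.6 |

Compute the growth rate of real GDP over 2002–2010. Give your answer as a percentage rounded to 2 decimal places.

Deflate each year: 2002 → 2625.11/0.973 = 2697.95; 2010 → 4560.16/1.396 = 3266.59.
So real GDP changed by 3266.59/2697.95 − 1 = 0.2108, i.e. 21.08%.

21.08%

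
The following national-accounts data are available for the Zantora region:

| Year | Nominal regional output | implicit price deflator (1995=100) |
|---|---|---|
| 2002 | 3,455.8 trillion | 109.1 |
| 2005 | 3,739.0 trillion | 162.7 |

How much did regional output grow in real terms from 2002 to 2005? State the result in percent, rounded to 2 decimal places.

Deflate each year: 2002 → 3455.8/1.091 = 3167.55; 2005 → 3739.0/1.627 = 2298.09.
So real regional output changed by 2298.09/3167.55 − 1 = -0.2745, i.e. -27.45%.

-27.45%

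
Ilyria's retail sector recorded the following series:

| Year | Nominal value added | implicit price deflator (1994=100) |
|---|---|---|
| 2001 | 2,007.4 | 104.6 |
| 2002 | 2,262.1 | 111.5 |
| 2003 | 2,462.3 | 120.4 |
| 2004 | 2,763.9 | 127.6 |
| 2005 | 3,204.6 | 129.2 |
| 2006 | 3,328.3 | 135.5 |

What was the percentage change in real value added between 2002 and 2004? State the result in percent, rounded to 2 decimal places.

6.77%

Real value added 2002 = 2262.1/1.115 = 2028.79.
Real value added 2004 = 2763.9/1.276 = 2166.07.
Change = 2166.07/2028.79 − 1 = 0.0677.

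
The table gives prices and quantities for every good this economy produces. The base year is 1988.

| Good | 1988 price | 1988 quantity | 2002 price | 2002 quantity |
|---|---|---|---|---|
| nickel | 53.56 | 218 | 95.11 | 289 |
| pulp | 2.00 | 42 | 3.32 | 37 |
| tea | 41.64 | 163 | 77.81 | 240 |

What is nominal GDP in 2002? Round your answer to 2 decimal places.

Nominal GDP 2002 = Σ (p_2002 × q_2002) = 95.11·289 + 3.32·37 + 77.81·240 = 46284.03.

46284.03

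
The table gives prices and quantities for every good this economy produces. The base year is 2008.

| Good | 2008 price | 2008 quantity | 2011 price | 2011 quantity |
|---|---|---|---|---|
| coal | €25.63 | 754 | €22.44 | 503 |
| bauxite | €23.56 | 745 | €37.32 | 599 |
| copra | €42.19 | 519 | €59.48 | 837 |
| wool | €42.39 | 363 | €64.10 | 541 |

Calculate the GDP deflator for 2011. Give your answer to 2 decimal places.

138.54

Nominal GDP 2011 = 22.44·503 + 37.32·599 + 59.48·837 + 64.10·541 = 118104.86.
Real GDP 2011 (at 2008 prices) = 25.63·503 + 23.56·599 + 42.19·837 + 42.39·541 = 85250.35.
Deflator = Nominal/Real × 100 = 118104.86/85250.35 × 100 = 138.539.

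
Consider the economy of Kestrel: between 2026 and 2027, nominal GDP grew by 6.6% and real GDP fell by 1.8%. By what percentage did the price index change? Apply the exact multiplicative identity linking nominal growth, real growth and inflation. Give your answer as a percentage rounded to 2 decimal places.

8.55%

(1 + g_nom) = (1 + g_real)(1 + π), so π = 1.0660 / 0.9820 − 1 = 0.08554.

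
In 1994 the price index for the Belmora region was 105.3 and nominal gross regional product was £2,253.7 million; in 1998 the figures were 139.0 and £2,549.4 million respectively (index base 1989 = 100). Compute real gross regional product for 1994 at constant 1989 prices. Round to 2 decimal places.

Real gross regional product = Nominal / (price index/100) = 2253.7 / 1.053 = 2140.27.

£2,140.27 million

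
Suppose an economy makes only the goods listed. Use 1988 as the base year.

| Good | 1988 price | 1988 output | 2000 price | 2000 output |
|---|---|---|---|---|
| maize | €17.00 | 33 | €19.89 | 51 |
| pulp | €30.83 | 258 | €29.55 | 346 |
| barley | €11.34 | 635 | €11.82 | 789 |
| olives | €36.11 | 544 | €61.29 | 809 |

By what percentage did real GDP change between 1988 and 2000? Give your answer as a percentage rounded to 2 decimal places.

Real GDP 1988 = Nominal GDP 1988 = 17.00·33 + 30.83·258 + 11.34·635 + 36.11·544 = 35359.88.
Real GDP 2000 (at 1988 prices) = 17.00·51 + 30.83·346 + 11.34·789 + 36.11·809 = 49694.43.
Real growth = 49694.43/35359.88 − 1 = 0.4054.

40.54%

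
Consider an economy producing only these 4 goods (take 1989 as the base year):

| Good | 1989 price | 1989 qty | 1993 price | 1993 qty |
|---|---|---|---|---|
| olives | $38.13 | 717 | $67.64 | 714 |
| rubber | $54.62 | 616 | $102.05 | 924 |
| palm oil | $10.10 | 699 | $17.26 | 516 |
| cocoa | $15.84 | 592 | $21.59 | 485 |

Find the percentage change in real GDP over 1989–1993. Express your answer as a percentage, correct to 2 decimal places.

Real GDP 1989 = Nominal GDP 1989 = 38.13·717 + 54.62·616 + 10.10·699 + 15.84·592 = 77422.31.
Real GDP 1993 (at 1989 prices) = 38.13·714 + 54.62·924 + 10.10·516 + 15.84·485 = 90587.70.
Real growth = 90587.70/77422.31 − 1 = 0.1700.

17.00%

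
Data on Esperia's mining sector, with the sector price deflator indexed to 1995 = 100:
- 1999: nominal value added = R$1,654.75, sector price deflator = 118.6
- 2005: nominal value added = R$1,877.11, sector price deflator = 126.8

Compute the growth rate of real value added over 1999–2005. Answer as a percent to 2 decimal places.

6.10%

Real value added 1999 = 1654.75 / 1.186 = 1395.24.
Real value added 2005 = 1877.11 / 1.268 = 1480.37.
Real growth = 1480.37 / 1395.24 − 1 = 0.0610.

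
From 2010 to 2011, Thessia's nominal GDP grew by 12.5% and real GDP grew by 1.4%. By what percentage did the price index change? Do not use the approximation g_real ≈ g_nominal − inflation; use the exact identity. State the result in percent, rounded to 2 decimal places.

10.95%

(1 + g_nom) = (1 + g_real)(1 + π), so π = 1.1250 / 1.0140 − 1 = 0.10947.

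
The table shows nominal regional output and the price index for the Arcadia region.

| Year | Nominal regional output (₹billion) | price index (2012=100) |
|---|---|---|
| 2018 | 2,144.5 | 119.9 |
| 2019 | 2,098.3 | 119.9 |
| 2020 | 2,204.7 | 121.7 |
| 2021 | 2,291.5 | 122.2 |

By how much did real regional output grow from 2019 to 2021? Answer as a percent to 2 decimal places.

7.15%

Real regional output 2019 = 2098.3/1.199 = 1750.04.
Real regional output 2021 = 2291.5/1.222 = 1875.20.
Change = 1875.20/1750.04 − 1 = 0.0715.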